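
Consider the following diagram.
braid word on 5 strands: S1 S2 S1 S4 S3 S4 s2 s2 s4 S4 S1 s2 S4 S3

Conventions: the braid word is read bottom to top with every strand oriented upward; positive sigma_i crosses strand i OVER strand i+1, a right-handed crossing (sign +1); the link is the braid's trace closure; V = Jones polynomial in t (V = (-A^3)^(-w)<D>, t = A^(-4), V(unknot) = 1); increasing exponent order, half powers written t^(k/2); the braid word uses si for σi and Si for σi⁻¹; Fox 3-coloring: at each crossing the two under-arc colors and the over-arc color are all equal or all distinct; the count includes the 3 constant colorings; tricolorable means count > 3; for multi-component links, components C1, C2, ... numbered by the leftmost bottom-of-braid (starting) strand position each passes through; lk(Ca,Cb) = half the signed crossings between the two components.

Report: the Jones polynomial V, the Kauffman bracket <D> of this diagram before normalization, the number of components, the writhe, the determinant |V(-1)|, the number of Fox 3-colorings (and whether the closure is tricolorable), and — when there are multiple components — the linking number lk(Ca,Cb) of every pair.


Jones polynomial: V(t) = -t^-8 + 2t^-7 - 4t^-6 + 5t^-5 - 5t^-4 + 6t^-3 - 4t^-2 + 3t^-1 - 1
<D> = -A^-18 + 3A^-14 - 4A^-10 + 6A^-6 - 5A^-2 + 5A^2 - 4A^6 + 2A^10 - A^14; writhe -6
components 1, writhe -6 (14 crossings)
3-colorings: 3 of 3^14, det 31 — not tricolorable
note: det 31 = |V(-1)|; not divisible by 3, so not tricolorable


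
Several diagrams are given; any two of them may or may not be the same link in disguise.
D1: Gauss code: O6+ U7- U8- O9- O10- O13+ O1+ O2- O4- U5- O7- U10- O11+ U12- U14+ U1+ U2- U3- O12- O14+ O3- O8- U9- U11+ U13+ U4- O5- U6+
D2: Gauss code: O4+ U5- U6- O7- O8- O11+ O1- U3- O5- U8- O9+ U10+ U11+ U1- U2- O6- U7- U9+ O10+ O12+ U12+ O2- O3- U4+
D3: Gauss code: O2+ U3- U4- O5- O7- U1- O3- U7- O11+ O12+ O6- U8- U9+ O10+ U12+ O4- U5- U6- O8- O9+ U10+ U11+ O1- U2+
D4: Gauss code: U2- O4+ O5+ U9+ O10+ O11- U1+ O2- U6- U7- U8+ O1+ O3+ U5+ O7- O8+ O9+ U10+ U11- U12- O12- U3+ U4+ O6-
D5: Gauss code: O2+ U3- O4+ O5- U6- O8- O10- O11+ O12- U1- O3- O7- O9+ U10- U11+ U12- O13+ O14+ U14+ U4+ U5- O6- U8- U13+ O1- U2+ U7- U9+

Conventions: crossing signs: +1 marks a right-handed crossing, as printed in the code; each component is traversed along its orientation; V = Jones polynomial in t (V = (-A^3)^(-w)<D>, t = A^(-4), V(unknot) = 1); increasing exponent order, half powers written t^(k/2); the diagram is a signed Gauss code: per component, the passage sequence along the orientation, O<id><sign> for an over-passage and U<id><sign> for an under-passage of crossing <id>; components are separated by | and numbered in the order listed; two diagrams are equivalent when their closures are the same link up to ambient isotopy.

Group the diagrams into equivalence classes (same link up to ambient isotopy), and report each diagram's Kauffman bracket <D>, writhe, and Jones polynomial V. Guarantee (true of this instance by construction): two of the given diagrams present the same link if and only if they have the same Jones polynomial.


classes: {D1, D2, D3, D5} | {D4}
V(D1) = -t^-6 + t^-5 - t^-4 + 2t^-3 - t^-2 + t^-1  [14 crossings, <D> = A^-8 - A^-4 + 2 - A^4 + A^8 - A^12, w = -4]
V(D2) = -t^-6 + t^-5 - t^-4 + 2t^-3 - t^-2 + t^-1  [12 crossings, <D> = A^-2 - A^2 + 2A^6 - A^10 + A^14 - A^18, w = -2]
V(D3) = -t^-6 + t^-5 - t^-4 + 2t^-3 - t^-2 + t^-1  [12 crossings, <D> = A^-2 - A^2 + 2A^6 - A^10 + A^14 - A^18, w = -2]
V(D4) = t^-1 - 1 + 2t - 2t^2 + 2t^3 - 2t^4 + t^5  (w +2, c 12, <D> = A^-14 - 2A^-10 + 2A^-6 - 2A^-2 + 2A^2 - A^6 + A^10)
V(D5) = -t^-6 + t^-5 - t^-4 + 2t^-3 - t^-2 + t^-1  (w -2, c 14, <D> = A^-2 - A^2 + 2A^6 - A^10 + A^14 - A^18)
note: V(t) takes 2 values over 5 diagrams, fixing the grouping


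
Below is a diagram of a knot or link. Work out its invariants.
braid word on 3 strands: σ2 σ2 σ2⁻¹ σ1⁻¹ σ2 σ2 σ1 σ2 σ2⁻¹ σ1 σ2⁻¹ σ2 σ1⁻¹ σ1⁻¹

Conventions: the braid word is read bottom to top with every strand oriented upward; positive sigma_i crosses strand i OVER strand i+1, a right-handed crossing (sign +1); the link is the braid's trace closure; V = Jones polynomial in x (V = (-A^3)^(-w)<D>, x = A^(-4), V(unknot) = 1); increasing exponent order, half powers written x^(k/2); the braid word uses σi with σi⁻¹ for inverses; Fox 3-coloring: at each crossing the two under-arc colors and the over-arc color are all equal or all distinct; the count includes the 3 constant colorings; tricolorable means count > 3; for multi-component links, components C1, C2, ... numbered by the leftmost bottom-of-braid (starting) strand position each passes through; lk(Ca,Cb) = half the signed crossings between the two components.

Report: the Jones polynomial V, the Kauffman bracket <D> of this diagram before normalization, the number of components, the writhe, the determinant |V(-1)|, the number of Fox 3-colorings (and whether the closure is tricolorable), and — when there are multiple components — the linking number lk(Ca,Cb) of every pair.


Jones polynomial: V(x) = x + x^3 - x^4
<D> = -A^-10 + A^-6 + A^2; writhe +2
components 1, writhe +2 (14 crossings)
3-colorings: 9 of 3^14, det 3 — tricolorable
note: w = +2 (over 14 crossings) is diagram-only; (-A^3)^(-2) removes it from V


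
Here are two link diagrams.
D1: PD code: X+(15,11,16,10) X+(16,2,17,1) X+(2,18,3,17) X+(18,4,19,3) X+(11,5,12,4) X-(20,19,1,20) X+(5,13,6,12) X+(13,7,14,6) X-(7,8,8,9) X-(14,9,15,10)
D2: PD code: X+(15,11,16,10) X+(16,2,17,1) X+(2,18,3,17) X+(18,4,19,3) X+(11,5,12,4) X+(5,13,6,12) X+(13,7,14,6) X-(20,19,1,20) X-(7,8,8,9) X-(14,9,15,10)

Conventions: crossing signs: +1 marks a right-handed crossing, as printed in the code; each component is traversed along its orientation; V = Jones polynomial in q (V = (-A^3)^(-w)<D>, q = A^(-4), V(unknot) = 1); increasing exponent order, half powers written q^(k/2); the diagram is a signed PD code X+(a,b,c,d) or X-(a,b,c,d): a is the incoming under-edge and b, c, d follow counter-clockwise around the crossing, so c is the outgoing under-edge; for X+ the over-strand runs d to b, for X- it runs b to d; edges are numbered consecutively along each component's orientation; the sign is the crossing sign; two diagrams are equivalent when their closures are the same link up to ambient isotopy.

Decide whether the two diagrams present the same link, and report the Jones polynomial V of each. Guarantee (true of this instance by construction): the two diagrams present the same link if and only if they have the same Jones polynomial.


equivalent: yes
V(D1) = q^2 + 2q^4 - 2q^5 + q^6 - 2q^7 + q^8  (w +4, c 10, <D> = A^-20 - 2A^-16 + A^-12 - 2A^-8 + 2A^-4 + A^4)
V(D2) = q^2 + 2q^4 - 2q^5 + q^6 - 2q^7 + q^8  (w +4, c 10, <D> = A^-20 - 2A^-16 + A^-12 - 2A^-8 + 2A^-4 + A^4)
why: all 2 diagrams share one V(q), hence one class


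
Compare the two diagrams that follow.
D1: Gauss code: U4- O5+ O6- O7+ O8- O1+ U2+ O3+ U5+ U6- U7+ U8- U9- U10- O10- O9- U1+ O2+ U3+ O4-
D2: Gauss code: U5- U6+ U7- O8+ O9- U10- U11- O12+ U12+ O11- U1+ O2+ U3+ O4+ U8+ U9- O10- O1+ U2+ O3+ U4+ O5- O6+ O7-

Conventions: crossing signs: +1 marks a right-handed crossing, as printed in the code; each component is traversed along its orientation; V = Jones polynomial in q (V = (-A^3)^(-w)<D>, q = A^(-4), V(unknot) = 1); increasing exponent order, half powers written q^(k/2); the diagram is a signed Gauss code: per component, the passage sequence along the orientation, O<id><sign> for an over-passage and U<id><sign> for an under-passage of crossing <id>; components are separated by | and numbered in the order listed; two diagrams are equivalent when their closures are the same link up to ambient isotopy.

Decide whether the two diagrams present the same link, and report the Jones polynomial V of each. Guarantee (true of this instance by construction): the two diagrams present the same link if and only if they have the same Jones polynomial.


equivalent: yes
V(D1) = q + q^3 - q^4  (w 0, c 10, <D> = -A^-16 + A^-12 + A^-4)
V(D2) = q + q^3 - q^4  (w +2, c 12, <D> = -A^-10 + A^-6 + A^2)
why: one V(q) for all 2 diagrams — one class (guaranteed)


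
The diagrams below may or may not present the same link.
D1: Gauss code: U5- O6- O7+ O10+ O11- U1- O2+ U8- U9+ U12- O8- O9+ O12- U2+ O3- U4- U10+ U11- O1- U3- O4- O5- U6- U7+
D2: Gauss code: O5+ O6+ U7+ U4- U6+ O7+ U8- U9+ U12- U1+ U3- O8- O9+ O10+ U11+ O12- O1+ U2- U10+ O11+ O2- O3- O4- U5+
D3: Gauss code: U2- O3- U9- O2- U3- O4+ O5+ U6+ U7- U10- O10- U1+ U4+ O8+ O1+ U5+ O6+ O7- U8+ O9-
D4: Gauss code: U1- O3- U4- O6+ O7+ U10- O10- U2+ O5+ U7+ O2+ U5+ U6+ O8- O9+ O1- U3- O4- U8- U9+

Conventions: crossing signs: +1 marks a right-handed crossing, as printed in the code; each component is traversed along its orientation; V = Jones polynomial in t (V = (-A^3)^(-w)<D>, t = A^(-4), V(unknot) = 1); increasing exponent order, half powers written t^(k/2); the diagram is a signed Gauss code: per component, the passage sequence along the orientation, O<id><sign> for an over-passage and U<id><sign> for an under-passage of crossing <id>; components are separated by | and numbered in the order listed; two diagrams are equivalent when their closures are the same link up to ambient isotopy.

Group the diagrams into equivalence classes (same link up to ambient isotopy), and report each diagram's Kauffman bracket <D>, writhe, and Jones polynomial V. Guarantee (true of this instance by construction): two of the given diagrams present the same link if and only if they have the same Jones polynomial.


equivalence classes: {D1} | {D2} | {D3, D4}
D1 (bracket A^-8 + 1 - A^4; 12 crossings at w = -4): V = -t^-4 + t^-3 + t^-1
D2 (bracket A^6; 12 crossings at w = +2): V = 1
V(D3) = -t^-3 + t^-2 - t^-1 + 3 - t + t^2 - t^3  (w 0, c 10, <D> = -A^-12 + A^-8 - A^-4 + 3 - A^4 + A^8 - A^12)
V(D4) = -t^-3 + t^-2 - t^-1 + 3 - t + t^2 - t^3  (w 0, c 10, <D> = -A^-12 + A^-8 - A^-4 + 3 - A^4 + A^8 - A^12)
key observation: 3 classes among 4 diagrams; unequal V(t) rules out equality


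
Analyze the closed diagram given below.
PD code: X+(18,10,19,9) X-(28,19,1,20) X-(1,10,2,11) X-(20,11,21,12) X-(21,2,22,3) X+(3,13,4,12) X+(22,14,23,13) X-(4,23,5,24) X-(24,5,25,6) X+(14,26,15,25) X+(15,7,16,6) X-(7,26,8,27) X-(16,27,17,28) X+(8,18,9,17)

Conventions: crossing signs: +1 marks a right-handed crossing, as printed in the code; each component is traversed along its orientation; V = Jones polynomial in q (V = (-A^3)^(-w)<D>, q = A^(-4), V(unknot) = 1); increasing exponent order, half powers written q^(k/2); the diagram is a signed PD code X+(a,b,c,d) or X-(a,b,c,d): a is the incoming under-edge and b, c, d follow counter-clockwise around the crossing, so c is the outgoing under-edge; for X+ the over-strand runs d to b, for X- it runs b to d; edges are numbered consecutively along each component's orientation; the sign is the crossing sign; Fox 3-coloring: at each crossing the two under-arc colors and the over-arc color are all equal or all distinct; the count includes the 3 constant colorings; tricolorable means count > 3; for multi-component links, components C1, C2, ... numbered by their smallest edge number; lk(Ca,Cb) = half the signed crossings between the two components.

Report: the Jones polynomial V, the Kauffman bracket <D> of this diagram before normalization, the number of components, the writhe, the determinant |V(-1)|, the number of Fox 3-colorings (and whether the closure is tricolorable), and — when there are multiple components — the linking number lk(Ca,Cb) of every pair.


V(q) = -q^-6 + q^-5 - 2q^-4 + 3q^-3 - 2q^-2 + 3q^-1 - 1 + q - q^2
bracket: -A^-14 + A^-10 - A^-6 + 3A^-2 - 2A^2 + 3A^6 - 2A^10 + A^14 - A^18, w = -2
1 component, writhe -2, over 14 crossings
det 15, colorings 9 of 3^14 — tricolorable
observation: V spans 8 powers of q: at least 8 crossings in any diagram


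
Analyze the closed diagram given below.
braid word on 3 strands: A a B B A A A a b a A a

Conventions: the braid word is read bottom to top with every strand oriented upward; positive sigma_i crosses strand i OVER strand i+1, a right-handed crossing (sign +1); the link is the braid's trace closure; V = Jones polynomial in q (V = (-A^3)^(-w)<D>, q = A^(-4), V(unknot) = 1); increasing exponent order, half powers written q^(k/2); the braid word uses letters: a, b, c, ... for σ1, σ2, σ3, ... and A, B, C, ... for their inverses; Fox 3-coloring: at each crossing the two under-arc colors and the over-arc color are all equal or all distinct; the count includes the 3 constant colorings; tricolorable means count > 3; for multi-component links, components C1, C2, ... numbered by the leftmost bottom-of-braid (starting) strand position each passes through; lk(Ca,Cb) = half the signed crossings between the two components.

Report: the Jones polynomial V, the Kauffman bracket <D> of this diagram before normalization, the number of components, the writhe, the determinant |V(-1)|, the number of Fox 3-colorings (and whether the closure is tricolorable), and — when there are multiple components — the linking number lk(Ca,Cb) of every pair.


Jones polynomial: V(q) = -q^-4 + q^-3 + q^-1
<D> = A^-2 + A^6 - A^10; writhe -2
components 1, writhe -2 (12 crossings)
3-colorings: 9 of 3^12, det 3 — tricolorable
note: free reduction leaves σ2⁻¹ σ2⁻¹ σ1⁻¹ σ1⁻¹ σ2 σ1 of the original 12 letters


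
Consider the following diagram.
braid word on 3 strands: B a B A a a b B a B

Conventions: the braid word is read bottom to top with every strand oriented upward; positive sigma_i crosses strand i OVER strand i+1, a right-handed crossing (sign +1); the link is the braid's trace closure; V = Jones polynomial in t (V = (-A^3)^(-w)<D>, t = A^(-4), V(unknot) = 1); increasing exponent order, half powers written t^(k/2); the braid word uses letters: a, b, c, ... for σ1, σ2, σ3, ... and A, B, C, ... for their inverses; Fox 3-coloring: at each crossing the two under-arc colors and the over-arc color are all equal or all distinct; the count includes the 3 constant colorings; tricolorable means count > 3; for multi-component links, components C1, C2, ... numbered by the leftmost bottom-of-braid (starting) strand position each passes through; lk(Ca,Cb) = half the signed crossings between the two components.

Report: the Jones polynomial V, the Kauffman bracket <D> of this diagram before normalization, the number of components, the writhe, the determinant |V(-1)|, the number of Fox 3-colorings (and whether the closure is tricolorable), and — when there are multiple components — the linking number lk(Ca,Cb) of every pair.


V = -t^-3 + 2t^-2 - 2t^-1 + 3 - 2t + 2t^2 - t^3
<D> = -A^-12 + 2A^-8 - 2A^-4 + 3 - 2A^4 + 2A^8 - A^12 (w = 0)
1 component over 10 crossings, w = 0
3 Fox colorings among 3^10, |V(-1)| = 13: not tricolorable
why: palindromic: swapping t for 1/t fixes V


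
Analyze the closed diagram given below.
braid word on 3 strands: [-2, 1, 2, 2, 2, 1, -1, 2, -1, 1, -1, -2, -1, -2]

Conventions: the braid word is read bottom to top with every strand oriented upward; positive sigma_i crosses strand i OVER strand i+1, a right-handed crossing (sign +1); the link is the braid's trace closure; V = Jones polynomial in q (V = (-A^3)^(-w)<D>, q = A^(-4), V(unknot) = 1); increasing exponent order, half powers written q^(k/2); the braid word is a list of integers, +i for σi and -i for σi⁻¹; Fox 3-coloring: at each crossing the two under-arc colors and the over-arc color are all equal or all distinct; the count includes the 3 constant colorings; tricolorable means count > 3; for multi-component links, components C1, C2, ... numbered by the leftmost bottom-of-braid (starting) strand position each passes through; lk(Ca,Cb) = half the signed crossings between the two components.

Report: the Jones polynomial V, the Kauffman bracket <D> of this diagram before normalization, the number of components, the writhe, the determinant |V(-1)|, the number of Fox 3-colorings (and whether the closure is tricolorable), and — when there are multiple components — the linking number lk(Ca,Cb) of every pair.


V(q) = -q^-3 + q^-2 - q^-1 + 3 - q + q^2 - q^3
bracket: -A^-12 + A^-8 - A^-4 + 3 - A^4 + A^8 - A^12, w = 0
1 component, writhe 0, over 14 crossings
det 9, colorings 27 of 3^14 — tricolorable
observation: the span of V is 6, forcing >= 6 crossings in any diagram


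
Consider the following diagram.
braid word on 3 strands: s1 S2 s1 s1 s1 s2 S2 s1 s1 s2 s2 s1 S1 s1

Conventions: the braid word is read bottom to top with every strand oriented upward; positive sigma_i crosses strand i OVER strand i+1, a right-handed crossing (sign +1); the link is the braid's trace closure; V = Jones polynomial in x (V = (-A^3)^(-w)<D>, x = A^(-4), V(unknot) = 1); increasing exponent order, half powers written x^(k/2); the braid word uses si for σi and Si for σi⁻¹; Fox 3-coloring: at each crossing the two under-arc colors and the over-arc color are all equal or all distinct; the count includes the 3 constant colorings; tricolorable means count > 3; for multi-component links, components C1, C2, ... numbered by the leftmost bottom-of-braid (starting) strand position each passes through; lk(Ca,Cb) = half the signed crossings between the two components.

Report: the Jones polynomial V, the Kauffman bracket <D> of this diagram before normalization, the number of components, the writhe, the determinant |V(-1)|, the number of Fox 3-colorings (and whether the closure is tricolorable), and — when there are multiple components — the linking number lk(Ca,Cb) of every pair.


Jones polynomial: V(x) = x^3 - x^4 + 3x^5 - 3x^6 + 4x^7 - 5x^8 + 4x^9 - 3x^10 + 2x^11 - x^12
<D> = -A^-24 + 2A^-20 - 3A^-16 + 4A^-12 - 5A^-8 + 4A^-4 - 3 + 3A^4 - A^8 + A^12; writhe +8
components 1, writhe +8 (14 crossings)
3-colorings: 9 of 3^14, det 27 — tricolorable
note: |V(-1)| = 27: so tricolorable, since 3 divides 27


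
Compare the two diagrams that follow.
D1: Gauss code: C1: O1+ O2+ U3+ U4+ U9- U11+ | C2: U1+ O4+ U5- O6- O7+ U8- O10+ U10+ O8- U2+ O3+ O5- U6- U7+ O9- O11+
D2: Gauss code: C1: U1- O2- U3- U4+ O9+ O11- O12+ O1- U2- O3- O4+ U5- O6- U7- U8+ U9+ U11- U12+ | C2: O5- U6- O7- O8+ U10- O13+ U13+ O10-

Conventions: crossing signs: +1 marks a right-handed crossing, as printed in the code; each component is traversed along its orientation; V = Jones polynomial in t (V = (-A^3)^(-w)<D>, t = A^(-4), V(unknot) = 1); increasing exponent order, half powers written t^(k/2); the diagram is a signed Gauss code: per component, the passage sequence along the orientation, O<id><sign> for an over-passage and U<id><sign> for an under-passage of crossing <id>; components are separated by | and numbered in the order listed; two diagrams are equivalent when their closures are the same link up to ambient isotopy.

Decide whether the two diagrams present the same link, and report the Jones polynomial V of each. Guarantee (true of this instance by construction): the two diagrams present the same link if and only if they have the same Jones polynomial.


same link: no
V(D1) = -t^(1/2) + t^(3/2) - t^(5/2) - t^(9/2)  [11 crossings, <D> = A^-9 + A^-1 - A^3 + A^7, w = +3]
D2 (bracket A^-7 + A; 13 crossings at w = -3): V = -t^(-5/2) - t^(-1/2)
note: comparing 2 Jones polynomials yields 2 groups


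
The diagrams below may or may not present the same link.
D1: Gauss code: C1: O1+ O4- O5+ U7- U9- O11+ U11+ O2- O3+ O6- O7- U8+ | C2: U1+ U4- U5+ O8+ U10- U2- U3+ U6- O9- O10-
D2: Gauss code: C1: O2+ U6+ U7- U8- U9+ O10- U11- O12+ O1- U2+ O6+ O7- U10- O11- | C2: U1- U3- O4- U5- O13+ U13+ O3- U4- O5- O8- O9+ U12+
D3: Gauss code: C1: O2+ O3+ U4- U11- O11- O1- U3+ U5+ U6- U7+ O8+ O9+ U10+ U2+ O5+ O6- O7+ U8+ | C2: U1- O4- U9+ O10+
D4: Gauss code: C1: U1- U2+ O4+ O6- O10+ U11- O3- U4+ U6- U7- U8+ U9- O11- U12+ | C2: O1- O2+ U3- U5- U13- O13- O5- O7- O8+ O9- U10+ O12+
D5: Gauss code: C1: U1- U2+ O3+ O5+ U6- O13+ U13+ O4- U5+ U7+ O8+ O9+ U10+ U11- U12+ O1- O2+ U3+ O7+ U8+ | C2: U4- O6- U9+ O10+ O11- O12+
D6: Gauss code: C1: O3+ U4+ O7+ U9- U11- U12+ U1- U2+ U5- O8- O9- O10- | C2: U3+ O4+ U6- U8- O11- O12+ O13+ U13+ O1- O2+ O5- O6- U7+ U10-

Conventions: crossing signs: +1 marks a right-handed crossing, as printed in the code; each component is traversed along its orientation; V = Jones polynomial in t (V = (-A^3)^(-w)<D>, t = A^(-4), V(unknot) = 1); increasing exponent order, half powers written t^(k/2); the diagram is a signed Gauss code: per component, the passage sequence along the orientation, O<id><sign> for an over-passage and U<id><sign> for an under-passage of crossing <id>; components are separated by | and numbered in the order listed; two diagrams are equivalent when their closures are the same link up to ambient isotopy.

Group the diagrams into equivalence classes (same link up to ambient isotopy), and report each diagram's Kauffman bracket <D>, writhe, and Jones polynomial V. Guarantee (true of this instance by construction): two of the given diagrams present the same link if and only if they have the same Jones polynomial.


equivalence classes: {D1, D4, D6} | {D2} | {D3, D5}
D1 (bracket A^-9 - A^-5 + 2A^-1 - A^3 + 2A^7 - A^11; 11 crossings at w = -1): V = t^(-7/2) - 2t^(-5/2) + t^(-3/2) - 2t^(-1/2) + t^(1/2) - t^(3/2)
D2 (bracket A^-7 + A^-3 + A - A^9; 13 crossings at w = -3): V = t^(-9/2) - t^(-5/2) - t^(-3/2) - t^(-1/2)
V(D3) = -t^(-1/2) + t^(1/2) - 3t^(3/2) + 2t^(5/2) - 3t^(7/2) + 3t^(9/2) - 2t^(11/2) + t^(13/2)  (w +3, c 11, <D> = -A^-17 + 2A^-13 - 3A^-9 + 3A^-5 - 2A^-1 + 3A^3 - A^7 + A^11)
V(D4) = t^(-7/2) - 2t^(-5/2) + t^(-3/2) - 2t^(-1/2) + t^(1/2) - t^(3/2)  [13 crossings, <D> = A^-15 - A^-11 + 2A^-7 - A^-3 + 2A - A^5, w = -3]
D5 (bracket -A^-11 + 2A^-7 - 3A^-3 + 3A - 2A^5 + 3A^9 - A^13 + A^17; 13 crossings at w = +5): V = -t^(-1/2) + t^(1/2) - 3t^(3/2) + 2t^(5/2) - 3t^(7/2) + 3t^(9/2) - 2t^(11/2) + t^(13/2)
V(D6) = t^(-7/2) - 2t^(-5/2) + t^(-3/2) - 2t^(-1/2) + t^(1/2) - t^(3/2)  (w -1, c 13, <D> = A^-9 - A^-5 + 2A^-1 - A^3 + 2A^7 - A^11)
observation: comparing 6 Jones polynomials yields 3 groups


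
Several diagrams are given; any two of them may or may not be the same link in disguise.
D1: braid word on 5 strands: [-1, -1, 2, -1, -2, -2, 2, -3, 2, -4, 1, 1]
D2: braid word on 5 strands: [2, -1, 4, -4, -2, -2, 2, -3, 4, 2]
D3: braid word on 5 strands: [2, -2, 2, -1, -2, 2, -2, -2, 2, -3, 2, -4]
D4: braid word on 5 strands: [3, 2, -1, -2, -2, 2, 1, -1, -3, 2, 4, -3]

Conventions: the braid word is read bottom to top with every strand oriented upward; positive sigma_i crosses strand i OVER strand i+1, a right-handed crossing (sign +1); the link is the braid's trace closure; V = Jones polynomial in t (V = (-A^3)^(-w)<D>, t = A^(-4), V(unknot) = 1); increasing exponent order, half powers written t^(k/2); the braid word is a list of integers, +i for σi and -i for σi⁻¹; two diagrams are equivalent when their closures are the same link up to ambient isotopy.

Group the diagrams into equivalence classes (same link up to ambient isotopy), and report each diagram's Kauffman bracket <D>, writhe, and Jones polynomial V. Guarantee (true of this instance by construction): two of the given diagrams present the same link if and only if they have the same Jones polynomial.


equivalence classes: {D1, D2, D3, D4}
D1 (bracket A^-6; 12 crossings at w = -2): V = 1
V(D2) = 1  [10 crossings, <D> = 1, w = 0]
V(D3) = 1  [12 crossings, <D> = A^-6, w = -2]
V(D4) = 1  (w 0, c 12, <D> = 1)
key observation: one V(t) for all 4 diagrams — one class (guaranteed)


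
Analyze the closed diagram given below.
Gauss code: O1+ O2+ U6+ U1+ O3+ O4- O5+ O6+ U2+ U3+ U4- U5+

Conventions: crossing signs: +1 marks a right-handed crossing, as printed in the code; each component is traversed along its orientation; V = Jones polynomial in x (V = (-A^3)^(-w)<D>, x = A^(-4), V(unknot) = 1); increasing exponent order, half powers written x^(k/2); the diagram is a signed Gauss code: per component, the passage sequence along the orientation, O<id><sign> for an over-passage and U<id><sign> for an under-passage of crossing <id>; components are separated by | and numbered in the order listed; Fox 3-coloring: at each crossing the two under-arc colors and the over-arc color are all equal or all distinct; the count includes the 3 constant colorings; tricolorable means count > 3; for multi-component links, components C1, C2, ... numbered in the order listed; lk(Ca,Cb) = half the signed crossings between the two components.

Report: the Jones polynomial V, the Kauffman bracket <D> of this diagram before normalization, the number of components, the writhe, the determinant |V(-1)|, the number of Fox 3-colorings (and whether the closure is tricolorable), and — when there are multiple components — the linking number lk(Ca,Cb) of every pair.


V(x) = x + x^3 - x^4
bracket: -A^-4 + 1 + A^8, w = +4
1 component, writhe +4, over 6 crossings
det 3, colorings 9 of 3^6 — tricolorable
observation: w = +4 (over 6 crossings) is diagram-only; (-A^3)^(-4) removes it from V


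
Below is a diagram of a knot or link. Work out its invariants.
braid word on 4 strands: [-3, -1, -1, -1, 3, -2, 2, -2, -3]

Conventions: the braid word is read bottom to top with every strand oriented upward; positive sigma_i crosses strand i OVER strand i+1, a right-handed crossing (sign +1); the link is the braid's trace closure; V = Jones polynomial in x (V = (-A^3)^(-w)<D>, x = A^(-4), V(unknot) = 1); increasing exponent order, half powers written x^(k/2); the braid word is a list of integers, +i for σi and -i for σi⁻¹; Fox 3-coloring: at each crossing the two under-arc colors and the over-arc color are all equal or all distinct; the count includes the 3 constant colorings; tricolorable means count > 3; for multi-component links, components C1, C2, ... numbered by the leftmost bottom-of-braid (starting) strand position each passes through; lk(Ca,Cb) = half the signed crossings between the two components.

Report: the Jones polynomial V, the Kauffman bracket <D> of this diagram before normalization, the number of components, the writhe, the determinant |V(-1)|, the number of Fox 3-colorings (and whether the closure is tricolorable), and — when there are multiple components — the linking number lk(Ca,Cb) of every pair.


V(x) = -x^-4 + x^-3 + x^-1
bracket: -A^-11 - A^-3 + A, w = -5
1 component, writhe -5, over 9 crossings
det 3, colorings 9 of 3^9 — tricolorable
observation: free reduction leaves σ3⁻¹ σ1⁻¹ σ1⁻¹ σ1⁻¹ σ3 σ2⁻¹ σ3⁻¹ of the original 9 letters


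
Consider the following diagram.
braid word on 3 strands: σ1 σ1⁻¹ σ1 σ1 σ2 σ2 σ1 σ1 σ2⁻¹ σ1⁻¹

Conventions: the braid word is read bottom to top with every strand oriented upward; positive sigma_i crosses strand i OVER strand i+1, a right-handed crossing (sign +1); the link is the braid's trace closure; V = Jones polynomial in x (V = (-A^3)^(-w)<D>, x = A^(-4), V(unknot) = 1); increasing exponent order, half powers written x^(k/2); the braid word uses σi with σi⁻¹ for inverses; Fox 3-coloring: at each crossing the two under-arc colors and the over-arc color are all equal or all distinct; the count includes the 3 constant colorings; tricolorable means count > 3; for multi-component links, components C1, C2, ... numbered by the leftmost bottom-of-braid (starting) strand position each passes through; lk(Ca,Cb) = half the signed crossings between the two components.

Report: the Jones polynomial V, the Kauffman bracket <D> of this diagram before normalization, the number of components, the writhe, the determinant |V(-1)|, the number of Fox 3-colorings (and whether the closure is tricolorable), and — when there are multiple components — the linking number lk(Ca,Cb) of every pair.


V = x - x^2 + 2x^3 - x^4 + x^5 - x^6
<D> = -A^-12 + A^-8 - A^-4 + 2 - A^4 + A^8 (w = +4)
1 component over 10 crossings, w = +4
3 Fox colorings among 3^10, |V(-1)| = 7: not tricolorable
why: |V(-1)| = 7: so not tricolorable, since 3 does not divide 7


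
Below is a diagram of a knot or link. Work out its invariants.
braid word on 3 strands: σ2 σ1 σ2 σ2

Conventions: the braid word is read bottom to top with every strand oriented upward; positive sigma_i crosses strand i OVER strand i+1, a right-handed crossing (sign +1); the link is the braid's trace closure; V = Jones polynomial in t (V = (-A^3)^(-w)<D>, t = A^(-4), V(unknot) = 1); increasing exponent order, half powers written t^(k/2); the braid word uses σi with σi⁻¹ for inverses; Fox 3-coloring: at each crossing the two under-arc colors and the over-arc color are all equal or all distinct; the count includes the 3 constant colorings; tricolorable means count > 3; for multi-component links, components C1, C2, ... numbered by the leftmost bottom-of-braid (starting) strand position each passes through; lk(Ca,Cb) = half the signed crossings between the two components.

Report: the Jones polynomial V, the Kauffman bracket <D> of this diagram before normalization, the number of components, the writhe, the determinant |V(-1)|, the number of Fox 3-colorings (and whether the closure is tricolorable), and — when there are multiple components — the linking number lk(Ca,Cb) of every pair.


Jones polynomial: V(t) = t + t^3 - t^4
<D> = -A^-4 + 1 + A^8; writhe +4
components 1, writhe +4 (4 crossings)
3-colorings: 9 of 3^4, det 3 — tricolorable
note: w = +4 (over 4 crossings) is diagram-only; (-A^3)^(-4) removes it from V


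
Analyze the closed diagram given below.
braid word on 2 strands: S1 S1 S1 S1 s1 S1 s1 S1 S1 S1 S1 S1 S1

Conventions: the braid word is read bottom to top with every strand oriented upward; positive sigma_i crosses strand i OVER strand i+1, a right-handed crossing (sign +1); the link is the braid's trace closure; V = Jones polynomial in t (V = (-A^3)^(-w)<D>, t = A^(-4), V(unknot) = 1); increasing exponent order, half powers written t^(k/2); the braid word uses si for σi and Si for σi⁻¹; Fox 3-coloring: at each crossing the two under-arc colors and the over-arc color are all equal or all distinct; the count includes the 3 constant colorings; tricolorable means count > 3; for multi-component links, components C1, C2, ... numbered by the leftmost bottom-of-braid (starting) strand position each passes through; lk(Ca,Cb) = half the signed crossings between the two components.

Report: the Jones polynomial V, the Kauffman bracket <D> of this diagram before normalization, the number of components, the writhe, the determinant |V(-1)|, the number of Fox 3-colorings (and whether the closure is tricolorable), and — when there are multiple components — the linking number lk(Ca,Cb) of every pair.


Jones polynomial: V(t) = -t^-13 + t^-12 - t^-11 + t^-10 - t^-9 + t^-8 - t^-7 + t^-6 + t^-4
<D> = -A^-11 - A^-3 + A - A^5 + A^9 - A^13 + A^17 - A^21 + A^25; writhe -9
components 1, writhe -9 (13 crossings)
3-colorings: 9 of 3^13, det 9 — tricolorable
note: inverse pairs cancel, leaving σ1⁻¹ σ1⁻¹ σ1⁻¹ σ1⁻¹ σ1⁻¹ σ1⁻¹ σ1⁻¹ σ1⁻¹ σ1⁻¹


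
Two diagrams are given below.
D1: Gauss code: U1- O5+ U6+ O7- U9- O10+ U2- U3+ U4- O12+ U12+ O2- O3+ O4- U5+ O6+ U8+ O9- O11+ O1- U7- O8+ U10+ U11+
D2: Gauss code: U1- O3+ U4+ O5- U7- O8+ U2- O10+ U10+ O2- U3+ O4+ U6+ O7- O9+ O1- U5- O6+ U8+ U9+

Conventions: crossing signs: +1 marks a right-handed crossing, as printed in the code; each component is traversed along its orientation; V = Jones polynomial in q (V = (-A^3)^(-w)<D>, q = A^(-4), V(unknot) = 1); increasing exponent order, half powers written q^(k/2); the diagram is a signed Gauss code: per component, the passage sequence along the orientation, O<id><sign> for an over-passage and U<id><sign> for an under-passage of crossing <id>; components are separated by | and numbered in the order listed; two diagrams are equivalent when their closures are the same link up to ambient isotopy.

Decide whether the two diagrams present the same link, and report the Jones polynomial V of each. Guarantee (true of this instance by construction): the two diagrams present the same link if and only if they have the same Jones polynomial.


equivalent: yes
D1 (bracket A^-14 - 2A^-10 + 2A^-6 - 2A^-2 + 2A^2 - A^6 + A^10; 12 crossings at w = +2): V = q^-1 - 1 + 2q - 2q^2 + 2q^3 - 2q^4 + q^5
D2 (bracket A^-14 - 2A^-10 + 2A^-6 - 2A^-2 + 2A^2 - A^6 + A^10; 10 crossings at w = +2): V = q^-1 - 1 + 2q - 2q^2 + 2q^3 - 2q^4 + q^5
key observation: from 12 to 10 crossings by R-moves: one link, two diagrams


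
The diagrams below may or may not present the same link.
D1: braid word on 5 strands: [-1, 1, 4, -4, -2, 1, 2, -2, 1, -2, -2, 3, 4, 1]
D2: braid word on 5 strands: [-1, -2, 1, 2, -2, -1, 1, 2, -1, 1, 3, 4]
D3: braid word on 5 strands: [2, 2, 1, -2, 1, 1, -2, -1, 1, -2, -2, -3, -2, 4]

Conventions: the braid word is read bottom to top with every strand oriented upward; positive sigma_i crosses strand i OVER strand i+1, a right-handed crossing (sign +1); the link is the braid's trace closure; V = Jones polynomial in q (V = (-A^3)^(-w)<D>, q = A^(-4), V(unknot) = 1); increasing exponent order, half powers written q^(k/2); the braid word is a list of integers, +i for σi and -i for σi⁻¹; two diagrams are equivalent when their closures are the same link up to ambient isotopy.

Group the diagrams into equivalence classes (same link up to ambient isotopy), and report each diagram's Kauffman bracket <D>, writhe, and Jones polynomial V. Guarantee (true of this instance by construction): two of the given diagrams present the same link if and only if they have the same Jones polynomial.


equivalence classes: {D1, D3} | {D2}
D1 (bracket -A^-6 + 2A^-2 - 2A^2 + 3A^6 - 2A^10 + 2A^14 - A^18; 14 crossings at w = +2): V = -q^-3 + 2q^-2 - 2q^-1 + 3 - 2q + 2q^2 - q^3
V(D2) = 1  [12 crossings, <D> = A^6, w = +2]
D3 (bracket -A^-12 + 2A^-8 - 2A^-4 + 3 - 2A^4 + 2A^8 - A^12; 14 crossings at w = 0): V = -q^-3 + 2q^-2 - 2q^-1 + 3 - 2q + 2q^2 - q^3
key observation: 2 classes among 3 diagrams; unequal V(q) rules out equality


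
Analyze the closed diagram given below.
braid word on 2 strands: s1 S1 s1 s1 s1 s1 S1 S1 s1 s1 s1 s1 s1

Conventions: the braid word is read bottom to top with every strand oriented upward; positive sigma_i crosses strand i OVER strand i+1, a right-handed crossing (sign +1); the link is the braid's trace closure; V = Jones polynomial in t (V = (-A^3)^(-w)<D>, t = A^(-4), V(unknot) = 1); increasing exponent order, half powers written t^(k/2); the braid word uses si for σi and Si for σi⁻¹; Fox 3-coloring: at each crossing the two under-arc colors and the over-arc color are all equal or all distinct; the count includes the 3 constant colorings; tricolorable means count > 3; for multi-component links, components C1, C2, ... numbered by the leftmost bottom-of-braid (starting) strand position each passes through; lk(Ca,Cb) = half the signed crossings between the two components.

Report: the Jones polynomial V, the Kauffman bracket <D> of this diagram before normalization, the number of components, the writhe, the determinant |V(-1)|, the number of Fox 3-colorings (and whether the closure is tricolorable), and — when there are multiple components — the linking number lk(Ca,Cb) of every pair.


V(t) = t^3 + t^5 - t^6 + t^7 - t^8 + t^9 - t^10
bracket: A^-19 - A^-15 + A^-11 - A^-7 + A^-3 - A - A^9, w = +7
1 component, writhe +7, over 13 crossings
det 7, colorings 3 of 3^13 — not tricolorable
observation: det 7 = |V(-1)|; not divisible by 3, so not tricolorable


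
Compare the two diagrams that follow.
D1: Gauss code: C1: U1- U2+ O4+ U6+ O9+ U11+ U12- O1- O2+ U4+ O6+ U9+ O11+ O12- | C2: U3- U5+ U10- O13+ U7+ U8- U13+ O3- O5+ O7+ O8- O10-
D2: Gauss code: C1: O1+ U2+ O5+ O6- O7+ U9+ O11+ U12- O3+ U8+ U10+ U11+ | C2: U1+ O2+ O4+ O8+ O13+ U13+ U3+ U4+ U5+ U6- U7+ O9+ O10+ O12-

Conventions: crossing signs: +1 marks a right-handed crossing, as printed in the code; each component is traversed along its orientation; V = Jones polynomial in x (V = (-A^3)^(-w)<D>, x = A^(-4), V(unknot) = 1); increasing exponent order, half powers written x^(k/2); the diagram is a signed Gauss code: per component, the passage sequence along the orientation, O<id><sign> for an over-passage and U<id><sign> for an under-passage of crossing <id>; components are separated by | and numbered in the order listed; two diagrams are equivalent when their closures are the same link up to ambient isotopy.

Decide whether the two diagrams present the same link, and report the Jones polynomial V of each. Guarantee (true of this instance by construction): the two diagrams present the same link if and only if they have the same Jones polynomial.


same link: no
V(D1) = -x^(1/2) - x^(3/2) - x^(5/2) + x^(9/2)  [13 crossings, <D> = -A^-9 + A^-1 + A^3 + A^7, w = +3]
V(D2) = -x^(5/2) - x^(9/2) + x^(11/2) - x^(13/2) + x^(15/2) - x^(17/2)  (w +9, c 13, <D> = A^-7 - A^-3 + A - A^5 + A^9 + A^17)
note: 2 classes among 2 diagrams; unequal V(x) rules out equality


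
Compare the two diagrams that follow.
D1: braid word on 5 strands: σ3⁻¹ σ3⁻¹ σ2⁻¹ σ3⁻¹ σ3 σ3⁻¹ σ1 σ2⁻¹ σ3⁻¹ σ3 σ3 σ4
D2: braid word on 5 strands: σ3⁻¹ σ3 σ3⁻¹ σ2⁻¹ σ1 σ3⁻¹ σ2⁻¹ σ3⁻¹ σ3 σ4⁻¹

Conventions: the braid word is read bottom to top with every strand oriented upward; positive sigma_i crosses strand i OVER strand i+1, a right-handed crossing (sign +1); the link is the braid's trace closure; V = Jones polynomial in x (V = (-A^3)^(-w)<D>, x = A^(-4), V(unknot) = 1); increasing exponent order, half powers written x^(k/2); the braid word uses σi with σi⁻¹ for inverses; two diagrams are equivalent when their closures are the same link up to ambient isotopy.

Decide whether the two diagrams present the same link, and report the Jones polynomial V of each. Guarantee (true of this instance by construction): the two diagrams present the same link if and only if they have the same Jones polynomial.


equivalent: yes
D1 (bracket A^-2 + A^6 - A^10; 12 crossings at w = -2): V = -x^-4 + x^-3 + x^-1
V(D2) = -x^-4 + x^-3 + x^-1  (w -4, c 10, <D> = A^-8 + 1 - A^4)
key observation: from 12 to 10 crossings by R-moves: one link, two diagrams


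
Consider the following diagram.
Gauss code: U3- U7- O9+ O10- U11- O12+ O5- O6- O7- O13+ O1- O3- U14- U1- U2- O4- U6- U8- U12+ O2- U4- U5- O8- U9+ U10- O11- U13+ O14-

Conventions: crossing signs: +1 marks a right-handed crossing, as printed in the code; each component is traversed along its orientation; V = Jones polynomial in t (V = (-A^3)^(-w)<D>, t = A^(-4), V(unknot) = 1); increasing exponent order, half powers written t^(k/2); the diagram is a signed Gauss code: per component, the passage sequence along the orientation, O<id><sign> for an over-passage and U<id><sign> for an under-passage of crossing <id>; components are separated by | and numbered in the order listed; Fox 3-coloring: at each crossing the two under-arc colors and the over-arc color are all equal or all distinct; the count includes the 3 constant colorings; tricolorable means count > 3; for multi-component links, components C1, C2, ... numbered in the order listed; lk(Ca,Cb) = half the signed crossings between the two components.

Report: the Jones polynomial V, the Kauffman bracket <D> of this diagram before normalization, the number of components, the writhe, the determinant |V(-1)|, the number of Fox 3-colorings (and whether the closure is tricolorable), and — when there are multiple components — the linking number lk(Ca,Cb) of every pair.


V(t) = t^-8 - 2t^-7 + t^-6 - 2t^-5 + 2t^-4 + t^-2
bracket: A^-16 + 2A^-8 - 2A^-4 + 1 - 2A^4 + A^8, w = -8
1 component, writhe -8, over 14 crossings
det 9, colorings 27 of 3^14 — tricolorable
observation: w = -8 (over 14 crossings) is diagram-only; (-A^3)^(8) removes it from V


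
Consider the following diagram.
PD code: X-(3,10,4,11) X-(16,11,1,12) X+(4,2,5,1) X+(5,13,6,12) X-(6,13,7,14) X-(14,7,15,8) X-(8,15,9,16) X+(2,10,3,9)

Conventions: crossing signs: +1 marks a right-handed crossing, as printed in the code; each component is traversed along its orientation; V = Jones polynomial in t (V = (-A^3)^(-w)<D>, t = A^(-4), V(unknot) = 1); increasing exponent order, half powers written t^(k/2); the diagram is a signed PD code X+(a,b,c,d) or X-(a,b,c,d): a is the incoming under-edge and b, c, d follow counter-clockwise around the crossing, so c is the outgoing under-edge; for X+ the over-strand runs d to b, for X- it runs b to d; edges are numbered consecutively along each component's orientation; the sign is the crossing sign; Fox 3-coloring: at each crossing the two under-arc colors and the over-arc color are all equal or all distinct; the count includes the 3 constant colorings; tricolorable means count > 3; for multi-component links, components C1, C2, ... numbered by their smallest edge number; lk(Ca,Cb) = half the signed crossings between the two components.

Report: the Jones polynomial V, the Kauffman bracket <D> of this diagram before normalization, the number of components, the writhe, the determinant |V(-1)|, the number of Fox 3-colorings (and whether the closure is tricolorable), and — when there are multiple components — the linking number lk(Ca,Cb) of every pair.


Jones polynomial: V(t) = -t^-4 + t^-3 + t^-1
<D> = A^-2 + A^6 - A^10; writhe -2
components 1, writhe -2 (8 crossings)
3-colorings: 9 of 3^8, det 3 — tricolorable
note: |V(-1)| = 3: so tricolorable, since 3 divides 3
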